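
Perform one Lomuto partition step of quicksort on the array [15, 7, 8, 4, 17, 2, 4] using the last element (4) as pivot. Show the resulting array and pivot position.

Lomuto partition with pivot = 4:

Initial array: [15, 7, 8, 4, 17, 2, 4]

arr[0]=15 > 4: no swap
arr[1]=7 > 4: no swap
arr[2]=8 > 4: no swap
arr[3]=4 <= 4: swap with position 0, array becomes [4, 7, 8, 15, 17, 2, 4]
arr[4]=17 > 4: no swap
arr[5]=2 <= 4: swap with position 1, array becomes [4, 2, 8, 15, 17, 7, 4]

Place pivot at position 2: [4, 2, 4, 15, 17, 7, 8]
Pivot position: 2

After partitioning with pivot 4, the array becomes [4, 2, 4, 15, 17, 7, 8]. The pivot is placed at index 2. All elements to the left of the pivot are <= 4, and all elements to the right are > 4.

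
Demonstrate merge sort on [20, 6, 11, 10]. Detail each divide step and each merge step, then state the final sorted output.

Merge sort trace:

Split: [20, 6, 11, 10] -> [20, 6] and [11, 10]
  Split: [20, 6] -> [20] and [6]
  Merge: [20] + [6] -> [6, 20]
  Split: [11, 10] -> [11] and [10]
  Merge: [11] + [10] -> [10, 11]
Merge: [6, 20] + [10, 11] -> [6, 10, 11, 20]

Final sorted array: [6, 10, 11, 20]

The merge sort proceeds by recursively splitting the array and merging sorted halves.
After all merges, the sorted array is [6, 10, 11, 20].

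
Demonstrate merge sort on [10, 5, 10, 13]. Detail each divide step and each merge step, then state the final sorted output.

Merge sort trace:

Split: [10, 5, 10, 13] -> [10, 5] and [10, 13]
  Split: [10, 5] -> [10] and [5]
  Merge: [10] + [5] -> [5, 10]
  Split: [10, 13] -> [10] and [13]
  Merge: [10] + [13] -> [10, 13]
Merge: [5, 10] + [10, 13] -> [5, 10, 10, 13]

Final sorted array: [5, 10, 10, 13]

The merge sort proceeds by recursively splitting the array and merging sorted halves.
After all merges, the sorted array is [5, 10, 10, 13].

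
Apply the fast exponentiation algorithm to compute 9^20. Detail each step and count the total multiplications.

Computing 9^20 by squaring (build up from 9^1; each line after the first costs one multiplication):

9^1 = 9
9^2 = (9^1)^2 = 9^2 = 81
9^4 = (9^2)^2 = 81^2 = 6561
9^5 = 9 * 9^4 = 9 * 6561 = 59049
9^10 = (9^5)^2 = 59049^2 = 3486784401
9^20 = (9^10)^2 = 3486784401^2 = 12157665459056928801

Result: 12157665459056928801
Multiplications needed: 5 (5 lines after 9^1)

9^20 = 12157665459056928801. Using exponentiation by squaring, this requires 5 multiplications. The key idea: if the exponent is even, square the half-power; if odd, multiply by the base once.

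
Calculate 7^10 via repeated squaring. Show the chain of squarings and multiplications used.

Computing 7^10 by squaring (build up from 7^1; each line after the first costs one multiplication):

7^1 = 7
7^2 = (7^1)^2 = 7^2 = 49
7^4 = (7^2)^2 = 49^2 = 2401
7^5 = 7 * 7^4 = 7 * 2401 = 16807
7^10 = (7^5)^2 = 16807^2 = 282475249

Result: 282475249
Multiplications needed: 4 (4 lines after 7^1)

7^10 = 282475249. Using exponentiation by squaring, this requires 4 multiplications. The key idea: if the exponent is even, square the half-power; if odd, multiply by the base once.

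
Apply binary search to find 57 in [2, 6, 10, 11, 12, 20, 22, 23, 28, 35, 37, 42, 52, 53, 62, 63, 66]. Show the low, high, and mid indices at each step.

Binary search for 57 in [2, 6, 10, 11, 12, 20, 22, 23, 28, 35, 37, 42, 52, 53, 62, 63, 66]:

lo=0, hi=16, mid=8, arr[mid]=28 -> 28 < 57, search right half
lo=9, hi=16, mid=12, arr[mid]=52 -> 52 < 57, search right half
lo=13, hi=16, mid=14, arr[mid]=62 -> 62 > 57, search left half
lo=13, hi=13, mid=13, arr[mid]=53 -> 53 < 57, search right half
lo=14 > hi=13, target 57 not found

Binary search determines that 57 is not in the array after 4 comparisons. The search space was exhausted without finding the target.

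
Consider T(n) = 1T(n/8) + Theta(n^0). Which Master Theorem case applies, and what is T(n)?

Master Theorem for T(n) = 1T(n/8) + O(n^0):

a = 1, b = 8, c = 0
log_b(a) = log_8(1) = 0.0000

Case 2: c = 0 = log_8(1) = 0.0000
T(n) = O(n^0 log n) = O(log n)

For T(n) = 1T(n/8) + O(n^0): log_8(1) = 0.0000. This is Case 2 of the Master Theorem (c = log_b(a), equal work at all levels), giving O(log n).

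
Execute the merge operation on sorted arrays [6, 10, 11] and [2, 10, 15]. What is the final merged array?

Merging process:

Compare 6 vs 2: take 2 from right. Merged: [2]
Compare 6 vs 10: take 6 from left. Merged: [2, 6]
Compare 10 vs 10: take 10 from left. Merged: [2, 6, 10]
Compare 11 vs 10: take 10 from right. Merged: [2, 6, 10, 10]
Compare 11 vs 15: take 11 from left. Merged: [2, 6, 10, 10, 11]
Append remaining from right: [15]. Merged: [2, 6, 10, 10, 11, 15]

Final merged array: [2, 6, 10, 10, 11, 15]
Total comparisons: 5

The merged array is [2, 6, 10, 10, 11, 15], requiring 5 comparisons. The merge step runs in O(n) time where n is the total number of elements.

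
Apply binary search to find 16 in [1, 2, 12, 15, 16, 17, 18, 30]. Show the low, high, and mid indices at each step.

Binary search for 16 in [1, 2, 12, 15, 16, 17, 18, 30]:

lo=0, hi=7, mid=3, arr[mid]=15 -> 15 < 16, search right half
lo=4, hi=7, mid=5, arr[mid]=17 -> 17 > 16, search left half
lo=4, hi=4, mid=4, arr[mid]=16 -> Found target at index 4!

Binary search finds 16 at index 4 after 3 comparisons. The search repeatedly halves the search space by comparing with the middle element.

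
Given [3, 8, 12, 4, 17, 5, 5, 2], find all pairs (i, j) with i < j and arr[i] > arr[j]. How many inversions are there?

Finding inversions in [3, 8, 12, 4, 17, 5, 5, 2]:

(0, 7): arr[0]=3 > arr[7]=2
(1, 3): arr[1]=8 > arr[3]=4
(1, 5): arr[1]=8 > arr[5]=5
(1, 6): arr[1]=8 > arr[6]=5
(1, 7): arr[1]=8 > arr[7]=2
(2, 3): arr[2]=12 > arr[3]=4
(2, 5): arr[2]=12 > arr[5]=5
(2, 6): arr[2]=12 > arr[6]=5
(2, 7): arr[2]=12 > arr[7]=2
(3, 7): arr[3]=4 > arr[7]=2
(4, 5): arr[4]=17 > arr[5]=5
(4, 6): arr[4]=17 > arr[6]=5
(4, 7): arr[4]=17 > arr[7]=2
(5, 7): arr[5]=5 > arr[7]=2
(6, 7): arr[6]=5 > arr[7]=2

Total inversions: 15

The array has 15 inversion(s): (0,7), (1,3), (1,5), (1,6), (1,7), (2,3), (2,5), (2,6), (2,7), (3,7), (4,5), (4,6), (4,7), (5,7), (6,7). Each pair (i,j) satisfies i < j and arr[i] > arr[j].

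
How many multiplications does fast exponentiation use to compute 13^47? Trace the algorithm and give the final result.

Computing 13^47 by squaring (build up from 13^1; each line after the first costs one multiplication):

13^1 = 13
13^2 = (13^1)^2 = 13^2 = 169
13^4 = (13^2)^2 = 169^2 = 28561
13^5 = 13 * 13^4 = 13 * 28561 = 371293
13^10 = (13^5)^2 = 371293^2 = 137858491849
13^11 = 13 * 13^10 = 13 * 137858491849 = 1792160394037
13^22 = (13^11)^2 = 1792160394037^2 = 3211838877954855105157369
13^23 = 13 * 13^22 = 13 * 3211838877954855105157369 = 41753905413413116367045797
13^46 = (13^23)^2 = 41753905413413116367045797^2 = 1743388617272249143997555461487119439669521095365209
13^47 = 13 * 13^46 = 13 * 1743388617272249143997555461487119439669521095365209 = 22664052024539238871968220999332552715703774239747717

Result: 22664052024539238871968220999332552715703774239747717
Multiplications needed: 9 (9 lines after 13^1)

13^47 = 22664052024539238871968220999332552715703774239747717. Using exponentiation by squaring, this requires 9 multiplications. The key idea: if the exponent is even, square the half-power; if odd, multiply by the base once.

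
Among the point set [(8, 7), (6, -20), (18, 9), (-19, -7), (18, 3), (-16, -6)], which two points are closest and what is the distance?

Computing all pairwise distances among 6 points:

d((8, 7), (6, -20)) = 27.074
d((8, 7), (18, 9)) = 10.198
d((8, 7), (-19, -7)) = 30.4138
d((8, 7), (18, 3)) = 10.7703
d((8, 7), (-16, -6)) = 27.2947
d((6, -20), (18, 9)) = 31.3847
d((6, -20), (-19, -7)) = 28.178
d((6, -20), (18, 3)) = 25.9422
d((6, -20), (-16, -6)) = 26.0768
d((18, 9), (-19, -7)) = 40.3113
d((18, 9), (18, 3)) = 6.0
d((18, 9), (-16, -6)) = 37.1618
d((-19, -7), (18, 3)) = 38.3275
d((-19, -7), (-16, -6)) = 3.1623 <-- minimum
d((18, 3), (-16, -6)) = 35.171

Closest pair: (-19, -7) and (-16, -6) with distance 3.1623

The closest pair is (-19, -7) and (-16, -6) with Euclidean distance 3.1623. For 6 points, brute-force pairwise comparison is shown above. For large n, the divide-and-conquer algorithm (sort by x, recurse on halves, check the dividing strip) achieves O(n log n).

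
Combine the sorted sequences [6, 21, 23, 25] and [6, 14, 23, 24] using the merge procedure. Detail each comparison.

Merging process:

Compare 6 vs 6: take 6 from left. Merged: [6]
Compare 21 vs 6: take 6 from right. Merged: [6, 6]
Compare 21 vs 14: take 14 from right. Merged: [6, 6, 14]
Compare 21 vs 23: take 21 from left. Merged: [6, 6, 14, 21]
Compare 23 vs 23: take 23 from left. Merged: [6, 6, 14, 21, 23]
Compare 25 vs 23: take 23 from right. Merged: [6, 6, 14, 21, 23, 23]
Compare 25 vs 24: take 24 from right. Merged: [6, 6, 14, 21, 23, 23, 24]
Append remaining from left: [25]. Merged: [6, 6, 14, 21, 23, 23, 24, 25]

Final merged array: [6, 6, 14, 21, 23, 23, 24, 25]
Total comparisons: 7

The merged array is [6, 6, 14, 21, 23, 23, 24, 25], requiring 7 comparisons. The merge step runs in O(n) time where n is the total number of elements.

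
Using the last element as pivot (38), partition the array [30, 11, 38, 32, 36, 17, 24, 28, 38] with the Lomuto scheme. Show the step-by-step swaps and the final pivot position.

Lomuto partition with pivot = 38:

Initial array: [30, 11, 38, 32, 36, 17, 24, 28, 38]

arr[0]=30 <= 38: swap with position 0, array becomes [30, 11, 38, 32, 36, 17, 24, 28, 38]
arr[1]=11 <= 38: swap with position 1, array becomes [30, 11, 38, 32, 36, 17, 24, 28, 38]
arr[2]=38 <= 38: swap with position 2, array becomes [30, 11, 38, 32, 36, 17, 24, 28, 38]
arr[3]=32 <= 38: swap with position 3, array becomes [30, 11, 38, 32, 36, 17, 24, 28, 38]
arr[4]=36 <= 38: swap with position 4, array becomes [30, 11, 38, 32, 36, 17, 24, 28, 38]
arr[5]=17 <= 38: swap with position 5, array becomes [30, 11, 38, 32, 36, 17, 24, 28, 38]
arr[6]=24 <= 38: swap with position 6, array becomes [30, 11, 38, 32, 36, 17, 24, 28, 38]
arr[7]=28 <= 38: swap with position 7, array becomes [30, 11, 38, 32, 36, 17, 24, 28, 38]

Place pivot at position 8: [30, 11, 38, 32, 36, 17, 24, 28, 38]
Pivot position: 8

After partitioning with pivot 38, the array becomes [30, 11, 38, 32, 36, 17, 24, 28, 38]. The pivot is placed at index 8. All elements to the left of the pivot are <= 38, and all elements to the right are > 38.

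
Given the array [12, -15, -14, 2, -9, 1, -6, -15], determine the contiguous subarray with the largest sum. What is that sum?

Using Kadane's algorithm on [12, -15, -14, 2, -9, 1, -6, -15]:

Scanning through the array:
Position 1 (value -15): max_ending_here = -3, max_so_far = 12
Position 2 (value -14): max_ending_here = -14, max_so_far = 12
Position 3 (value 2): max_ending_here = 2, max_so_far = 12
Position 4 (value -9): max_ending_here = -7, max_so_far = 12
Position 5 (value 1): max_ending_here = 1, max_so_far = 12
Position 6 (value -6): max_ending_here = -5, max_so_far = 12
Position 7 (value -15): max_ending_here = -15, max_so_far = 12

Maximum subarray: [12]
Maximum sum: 12

The maximum subarray is [12] with sum 12. This subarray runs from index 0 to index 0.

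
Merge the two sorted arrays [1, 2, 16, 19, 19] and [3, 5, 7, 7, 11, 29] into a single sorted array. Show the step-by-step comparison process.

Merging process:

Compare 1 vs 3: take 1 from left. Merged: [1]
Compare 2 vs 3: take 2 from left. Merged: [1, 2]
Compare 16 vs 3: take 3 from right. Merged: [1, 2, 3]
Compare 16 vs 5: take 5 from right. Merged: [1, 2, 3, 5]
Compare 16 vs 7: take 7 from right. Merged: [1, 2, 3, 5, 7]
Compare 16 vs 7: take 7 from right. Merged: [1, 2, 3, 5, 7, 7]
Compare 16 vs 11: take 11 from right. Merged: [1, 2, 3, 5, 7, 7, 11]
Compare 16 vs 29: take 16 from left. Merged: [1, 2, 3, 5, 7, 7, 11, 16]
Compare 19 vs 29: take 19 from left. Merged: [1, 2, 3, 5, 7, 7, 11, 16, 19]
Compare 19 vs 29: take 19 from left. Merged: [1, 2, 3, 5, 7, 7, 11, 16, 19, 19]
Append remaining from right: [29]. Merged: [1, 2, 3, 5, 7, 7, 11, 16, 19, 19, 29]

Final merged array: [1, 2, 3, 5, 7, 7, 11, 16, 19, 19, 29]
Total comparisons: 10

The merged array is [1, 2, 3, 5, 7, 7, 11, 16, 19, 19, 29], requiring 10 comparisons. The merge step runs in O(n) time where n is the total number of elements.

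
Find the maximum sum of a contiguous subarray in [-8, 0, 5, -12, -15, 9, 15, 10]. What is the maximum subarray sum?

Using Kadane's algorithm on [-8, 0, 5, -12, -15, 9, 15, 10]:

Scanning through the array:
Position 1 (value 0): max_ending_here = 0, max_so_far = 0
Position 2 (value 5): max_ending_here = 5, max_so_far = 5
Position 3 (value -12): max_ending_here = -7, max_so_far = 5
Position 4 (value -15): max_ending_here = -15, max_so_far = 5
Position 5 (value 9): max_ending_here = 9, max_so_far = 9
Position 6 (value 15): max_ending_here = 24, max_so_far = 24
Position 7 (value 10): max_ending_here = 34, max_so_far = 34

Maximum subarray: [9, 15, 10]
Maximum sum: 34

The maximum subarray is [9, 15, 10] with sum 34. This subarray runs from index 5 to index 7.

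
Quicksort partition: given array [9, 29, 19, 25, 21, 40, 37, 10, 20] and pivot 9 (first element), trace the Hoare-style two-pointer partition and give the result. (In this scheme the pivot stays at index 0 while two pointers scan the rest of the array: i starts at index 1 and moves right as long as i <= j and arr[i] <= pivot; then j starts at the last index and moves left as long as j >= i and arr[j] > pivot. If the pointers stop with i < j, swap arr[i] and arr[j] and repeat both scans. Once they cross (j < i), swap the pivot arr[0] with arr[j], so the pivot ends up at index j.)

Hoare-style two-pointer partition with pivot = 9:

Initial array: [9, 29, 19, 25, 21, 40, 37, 10, 20]

Pointers start at i = 1, j = 8.
i ends at 1, j ends at 0: the pointers have crossed (j < i), so scanning stops.

j = 0, so swapping arr[0] with arr[j] leaves the pivot at position 0: [9, 29, 19, 25, 21, 40, 37, 10, 20]
Pivot position: 0

After partitioning with pivot 9, the array becomes [9, 29, 19, 25, 21, 40, 37, 10, 20]. The pivot is placed at index 0. All elements to the left of the pivot are <= 9, and all elements to the right are > 9.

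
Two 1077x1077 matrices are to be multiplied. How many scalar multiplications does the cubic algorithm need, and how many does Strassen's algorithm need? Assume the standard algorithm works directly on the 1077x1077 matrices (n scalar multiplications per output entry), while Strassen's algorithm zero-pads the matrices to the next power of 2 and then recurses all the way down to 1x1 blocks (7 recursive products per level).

Matrix multiplication for 1077x1077 matrices:

Strassen's algorithm requires power-of-2 dimensions. Pad 1077x1077 to 2048x2048 (next power of 2).

Standard algorithm: 1077^3 = 1249243533 multiplications
Strassen's algorithm: 7^(log2(2048)) = 7^11 = 1977326743 multiplications
Difference: 1249243533 - 1977326743 = -728083210 (Strassen uses MORE here due to padding overhead — for small or just-over-power-of-2 n, padding can outweigh the per-level savings)

Standard: 1249243533 multiplications (1077^3). Strassen: 1977326743 multiplications (7^11, after padding to 2048x2048). Strassen reduces 8 recursive multiplications to 7 at each level.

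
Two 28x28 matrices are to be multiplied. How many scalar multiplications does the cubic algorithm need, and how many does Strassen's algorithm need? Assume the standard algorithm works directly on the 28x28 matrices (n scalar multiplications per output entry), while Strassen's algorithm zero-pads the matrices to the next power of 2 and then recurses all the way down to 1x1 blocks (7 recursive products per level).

Matrix multiplication for 28x28 matrices:

Strassen's algorithm requires power-of-2 dimensions. Pad 28x28 to 32x32 (next power of 2).

Standard algorithm: 28^3 = 21952 multiplications
Strassen's algorithm: 7^(log2(32)) = 7^5 = 16807 multiplications
Savings: 21952 - 16807 = 5145 multiplications

Standard: 21952 multiplications (28^3). Strassen: 16807 multiplications (7^5, after padding to 32x32). Strassen reduces 8 recursive multiplications to 7 at each level.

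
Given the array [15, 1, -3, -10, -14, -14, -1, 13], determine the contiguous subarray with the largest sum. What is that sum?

Using Kadane's algorithm on [15, 1, -3, -10, -14, -14, -1, 13]:

Scanning through the array:
Position 1 (value 1): max_ending_here = 16, max_so_far = 16
Position 2 (value -3): max_ending_here = 13, max_so_far = 16
Position 3 (value -10): max_ending_here = 3, max_so_far = 16
Position 4 (value -14): max_ending_here = -11, max_so_far = 16
Position 5 (value -14): max_ending_here = -14, max_so_far = 16
Position 6 (value -1): max_ending_here = -1, max_so_far = 16
Position 7 (value 13): max_ending_here = 13, max_so_far = 16

Maximum subarray: [15, 1]
Maximum sum: 16

The maximum subarray is [15, 1] with sum 16. This subarray runs from index 0 to index 1.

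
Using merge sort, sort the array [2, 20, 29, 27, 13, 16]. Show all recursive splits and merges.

Merge sort trace:

Split: [2, 20, 29, 27, 13, 16] -> [2, 20, 29] and [27, 13, 16]
  Split: [2, 20, 29] -> [2] and [20, 29]
    Split: [20, 29] -> [20] and [29]
    Merge: [20] + [29] -> [20, 29]
  Merge: [2] + [20, 29] -> [2, 20, 29]
  Split: [27, 13, 16] -> [27] and [13, 16]
    Split: [13, 16] -> [13] and [16]
    Merge: [13] + [16] -> [13, 16]
  Merge: [27] + [13, 16] -> [13, 16, 27]
Merge: [2, 20, 29] + [13, 16, 27] -> [2, 13, 16, 20, 27, 29]

Final sorted array: [2, 13, 16, 20, 27, 29]

The merge sort proceeds by recursively splitting the array and merging sorted halves.
After all merges, the sorted array is [2, 13, 16, 20, 27, 29].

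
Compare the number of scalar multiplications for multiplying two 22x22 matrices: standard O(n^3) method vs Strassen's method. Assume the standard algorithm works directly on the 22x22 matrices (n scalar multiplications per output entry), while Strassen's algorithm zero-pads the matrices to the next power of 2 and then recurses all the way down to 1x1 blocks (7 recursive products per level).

Matrix multiplication for 22x22 matrices:

Strassen's algorithm requires power-of-2 dimensions. Pad 22x22 to 32x32 (next power of 2).

Standard algorithm: 22^3 = 10648 multiplications
Strassen's algorithm: 7^(log2(32)) = 7^5 = 16807 multiplications
Difference: 10648 - 16807 = -6159 (Strassen uses MORE here due to padding overhead — for small or just-over-power-of-2 n, padding can outweigh the per-level savings)

Standard: 10648 multiplications (22^3). Strassen: 16807 multiplications (7^5, after padding to 32x32). Strassen reduces 8 recursive multiplications to 7 at each level.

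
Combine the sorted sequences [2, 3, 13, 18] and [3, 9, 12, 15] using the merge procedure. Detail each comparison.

Merging process:

Compare 2 vs 3: take 2 from left. Merged: [2]
Compare 3 vs 3: take 3 from left. Merged: [2, 3]
Compare 13 vs 3: take 3 from right. Merged: [2, 3, 3]
Compare 13 vs 9: take 9 from right. Merged: [2, 3, 3, 9]
Compare 13 vs 12: take 12 from right. Merged: [2, 3, 3, 9, 12]
Compare 13 vs 15: take 13 from left. Merged: [2, 3, 3, 9, 12, 13]
Compare 18 vs 15: take 15 from right. Merged: [2, 3, 3, 9, 12, 13, 15]
Append remaining from left: [18]. Merged: [2, 3, 3, 9, 12, 13, 15, 18]

Final merged array: [2, 3, 3, 9, 12, 13, 15, 18]
Total comparisons: 7

The merged array is [2, 3, 3, 9, 12, 13, 15, 18], requiring 7 comparisons. The merge step runs in O(n) time where n is the total number of elements.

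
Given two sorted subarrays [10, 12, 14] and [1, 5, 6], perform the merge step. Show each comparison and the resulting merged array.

Merging process:

Compare 10 vs 1: take 1 from right. Merged: [1]
Compare 10 vs 5: take 5 from right. Merged: [1, 5]
Compare 10 vs 6: take 6 from right. Merged: [1, 5, 6]
Append remaining from left: [10, 12, 14]. Merged: [1, 5, 6, 10, 12, 14]

Final merged array: [1, 5, 6, 10, 12, 14]
Total comparisons: 3

The merged array is [1, 5, 6, 10, 12, 14], requiring 3 comparisons. The merge step runs in O(n) time where n is the total number of elements.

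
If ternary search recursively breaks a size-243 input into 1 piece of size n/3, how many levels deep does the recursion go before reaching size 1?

For divide and conquer with division factor 3:

Problem sizes at each level:
Level 0: 243
Level 1: 81
Level 2: 27
Level 3: 9
Level 4: 3
Level 5: 1

The root is level 0 and the size-1 base case is level 5 (the tree spans levels 0 through 5, i.e. 6 levels counting the root), so the depth is the number of divisions: log_3(243) = 5

The recursion tree depth is log_3(243) = 5. At each level, the problem size is divided by 3, so it takes 5 divisions to reduce to a base case of size 1. The algorithm makes 1 recursive call at each level.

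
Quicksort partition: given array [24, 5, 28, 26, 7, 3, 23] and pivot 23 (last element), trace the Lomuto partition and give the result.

Lomuto partition with pivot = 23:

Initial array: [24, 5, 28, 26, 7, 3, 23]

arr[0]=24 > 23: no swap
arr[1]=5 <= 23: swap with position 0, array becomes [5, 24, 28, 26, 7, 3, 23]
arr[2]=28 > 23: no swap
arr[3]=26 > 23: no swap
arr[4]=7 <= 23: swap with position 1, array becomes [5, 7, 28, 26, 24, 3, 23]
arr[5]=3 <= 23: swap with position 2, array becomes [5, 7, 3, 26, 24, 28, 23]

Place pivot at position 3: [5, 7, 3, 23, 24, 28, 26]
Pivot position: 3

After partitioning with pivot 23, the array becomes [5, 7, 3, 23, 24, 28, 26]. The pivot is placed at index 3. All elements to the left of the pivot are <= 23, and all elements to the right are > 23.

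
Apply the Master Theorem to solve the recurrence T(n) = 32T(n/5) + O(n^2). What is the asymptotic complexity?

Master Theorem for T(n) = 32T(n/5) + O(n^2):

a = 32, b = 5, c = 2
log_b(a) = log_5(32) = 2.1534

Case 1: c = 2 < log_5(32) = 2.1534
T(n) = O(n^(log_5 32))

For T(n) = 32T(n/5) + O(n^2): log_5(32) = 2.1534. This is Case 1 of the Master Theorem (c < log_b(a), work dominated by leaves), giving O(n^(log_5 32)).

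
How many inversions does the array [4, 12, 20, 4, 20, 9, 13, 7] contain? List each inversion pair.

Finding inversions in [4, 12, 20, 4, 20, 9, 13, 7]:

(1, 3): arr[1]=12 > arr[3]=4
(1, 5): arr[1]=12 > arr[5]=9
(1, 7): arr[1]=12 > arr[7]=7
(2, 3): arr[2]=20 > arr[3]=4
(2, 5): arr[2]=20 > arr[5]=9
(2, 6): arr[2]=20 > arr[6]=13
(2, 7): arr[2]=20 > arr[7]=7
(4, 5): arr[4]=20 > arr[5]=9
(4, 6): arr[4]=20 > arr[6]=13
(4, 7): arr[4]=20 > arr[7]=7
(5, 7): arr[5]=9 > arr[7]=7
(6, 7): arr[6]=13 > arr[7]=7

Total inversions: 12

The array has 12 inversion(s): (1,3), (1,5), (1,7), (2,3), (2,5), (2,6), (2,7), (4,5), (4,6), (4,7), (5,7), (6,7). Each pair (i,j) satisfies i < j and arr[i] > arr[j].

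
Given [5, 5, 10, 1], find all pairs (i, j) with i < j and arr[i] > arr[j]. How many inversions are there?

Finding inversions in [5, 5, 10, 1]:

(0, 3): arr[0]=5 > arr[3]=1
(1, 3): arr[1]=5 > arr[3]=1
(2, 3): arr[2]=10 > arr[3]=1

Total inversions: 3

The array has 3 inversion(s): (0,3), (1,3), (2,3). Each pair (i,j) satisfies i < j and arr[i] > arr[j].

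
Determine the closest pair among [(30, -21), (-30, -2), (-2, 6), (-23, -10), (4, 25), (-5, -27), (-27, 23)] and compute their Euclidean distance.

Computing all pairwise distances among 7 points:

d((30, -21), (-30, -2)) = 62.9365
d((30, -21), (-2, 6)) = 41.8688
d((30, -21), (-23, -10)) = 54.1295
d((30, -21), (4, 25)) = 52.8394
d((30, -21), (-5, -27)) = 35.5106
d((30, -21), (-27, 23)) = 72.0069
d((-30, -2), (-2, 6)) = 29.1204
d((-30, -2), (-23, -10)) = 10.6301 <-- minimum
d((-30, -2), (4, 25)) = 43.4166
d((-30, -2), (-5, -27)) = 35.3553
d((-30, -2), (-27, 23)) = 25.1794
d((-2, 6), (-23, -10)) = 26.4008
d((-2, 6), (4, 25)) = 19.9249
d((-2, 6), (-5, -27)) = 33.1361
d((-2, 6), (-27, 23)) = 30.2324
d((-23, -10), (4, 25)) = 44.2041
d((-23, -10), (-5, -27)) = 24.7588
d((-23, -10), (-27, 23)) = 33.2415
d((4, 25), (-5, -27)) = 52.7731
d((4, 25), (-27, 23)) = 31.0644
d((-5, -27), (-27, 23)) = 54.626

Closest pair: (-30, -2) and (-23, -10) with distance 10.6301

The closest pair is (-30, -2) and (-23, -10) with Euclidean distance 10.6301. For 7 points, brute-force pairwise comparison is shown above. For large n, the divide-and-conquer algorithm (sort by x, recurse on halves, check the dividing strip) achieves O(n log n).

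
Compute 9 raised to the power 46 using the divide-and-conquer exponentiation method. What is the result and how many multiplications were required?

Computing 9^46 by squaring (build up from 9^1; each line after the first costs one multiplication):

9^1 = 9
9^2 = (9^1)^2 = 9^2 = 81
9^4 = (9^2)^2 = 81^2 = 6561
9^5 = 9 * 9^4 = 9 * 6561 = 59049
9^10 = (9^5)^2 = 59049^2 = 3486784401
9^11 = 9 * 9^10 = 9 * 3486784401 = 31381059609
9^22 = (9^11)^2 = 31381059609^2 = 984770902183611232881
9^23 = 9 * 9^22 = 9 * 984770902183611232881 = 8862938119652501095929
9^46 = (9^23)^2 = 8862938119652501095929^2 = 78551672112789411833022577315290546060373041

Result: 78551672112789411833022577315290546060373041
Multiplications needed: 8 (8 lines after 9^1)

9^46 = 78551672112789411833022577315290546060373041. Using exponentiation by squaring, this requires 8 multiplications. The key idea: if the exponent is even, square the half-power; if odd, multiply by the base once.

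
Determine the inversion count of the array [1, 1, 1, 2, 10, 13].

Finding inversions in [1, 1, 1, 2, 10, 13]:


Total inversions: 0

The array has 0 inversions. It is already sorted.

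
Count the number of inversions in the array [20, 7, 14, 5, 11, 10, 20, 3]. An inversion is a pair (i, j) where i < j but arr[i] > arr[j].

Finding inversions in [20, 7, 14, 5, 11, 10, 20, 3]:

(0, 1): arr[0]=20 > arr[1]=7
(0, 2): arr[0]=20 > arr[2]=14
(0, 3): arr[0]=20 > arr[3]=5
(0, 4): arr[0]=20 > arr[4]=11
(0, 5): arr[0]=20 > arr[5]=10
(0, 7): arr[0]=20 > arr[7]=3
(1, 3): arr[1]=7 > arr[3]=5
(1, 7): arr[1]=7 > arr[7]=3
(2, 3): arr[2]=14 > arr[3]=5
(2, 4): arr[2]=14 > arr[4]=11
(2, 5): arr[2]=14 > arr[5]=10
(2, 7): arr[2]=14 > arr[7]=3
(3, 7): arr[3]=5 > arr[7]=3
(4, 5): arr[4]=11 > arr[5]=10
(4, 7): arr[4]=11 > arr[7]=3
(5, 7): arr[5]=10 > arr[7]=3
(6, 7): arr[6]=20 > arr[7]=3

Total inversions: 17

The array has 17 inversion(s): (0,1), (0,2), (0,3), (0,4), (0,5), (0,7), (1,3), (1,7), (2,3), (2,4), (2,5), (2,7), (3,7), (4,5), (4,7), (5,7), (6,7). Each pair (i,j) satisfies i < j and arr[i] > arr[j].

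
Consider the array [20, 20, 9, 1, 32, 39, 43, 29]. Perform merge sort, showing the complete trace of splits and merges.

Merge sort trace:

Split: [20, 20, 9, 1, 32, 39, 43, 29] -> [20, 20, 9, 1] and [32, 39, 43, 29]
  Split: [20, 20, 9, 1] -> [20, 20] and [9, 1]
    Split: [20, 20] -> [20] and [20]
    Merge: [20] + [20] -> [20, 20]
    Split: [9, 1] -> [9] and [1]
    Merge: [9] + [1] -> [1, 9]
  Merge: [20, 20] + [1, 9] -> [1, 9, 20, 20]
  Split: [32, 39, 43, 29] -> [32, 39] and [43, 29]
    Split: [32, 39] -> [32] and [39]
    Merge: [32] + [39] -> [32, 39]
    Split: [43, 29] -> [43] and [29]
    Merge: [43] + [29] -> [29, 43]
  Merge: [32, 39] + [29, 43] -> [29, 32, 39, 43]
Merge: [1, 9, 20, 20] + [29, 32, 39, 43] -> [1, 9, 20, 20, 29, 32, 39, 43]

Final sorted array: [1, 9, 20, 20, 29, 32, 39, 43]

The merge sort proceeds by recursively splitting the array and merging sorted halves.
After all merges, the sorted array is [1, 9, 20, 20, 29, 32, 39, 43].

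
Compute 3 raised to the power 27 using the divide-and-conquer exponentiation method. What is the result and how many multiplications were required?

Computing 3^27 by squaring (build up from 3^1; each line after the first costs one multiplication):

3^1 = 3
3^2 = (3^1)^2 = 3^2 = 9
3^3 = 3 * 3^2 = 3 * 9 = 27
3^6 = (3^3)^2 = 27^2 = 729
3^12 = (3^6)^2 = 729^2 = 531441
3^13 = 3 * 3^12 = 3 * 531441 = 1594323
3^26 = (3^13)^2 = 1594323^2 = 2541865828329
3^27 = 3 * 3^26 = 3 * 2541865828329 = 7625597484987

Result: 7625597484987
Multiplications needed: 7 (7 lines after 3^1)

3^27 = 7625597484987. Using exponentiation by squaring, this requires 7 multiplications. The key idea: if the exponent is even, square the half-power; if odd, multiply by the base once.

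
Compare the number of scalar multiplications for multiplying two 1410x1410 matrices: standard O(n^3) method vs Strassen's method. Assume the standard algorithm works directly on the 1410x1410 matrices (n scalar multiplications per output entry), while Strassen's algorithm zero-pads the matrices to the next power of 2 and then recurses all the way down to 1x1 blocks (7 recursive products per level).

Matrix multiplication for 1410x1410 matrices:

Strassen's algorithm requires power-of-2 dimensions. Pad 1410x1410 to 2048x2048 (next power of 2).

Standard algorithm: 1410^3 = 2803221000 multiplications
Strassen's algorithm: 7^(log2(2048)) = 7^11 = 1977326743 multiplications
Savings: 2803221000 - 1977326743 = 825894257 multiplications

Standard: 2803221000 multiplications (1410^3). Strassen: 1977326743 multiplications (7^11, after padding to 2048x2048). Strassen reduces 8 recursive multiplications to 7 at each level.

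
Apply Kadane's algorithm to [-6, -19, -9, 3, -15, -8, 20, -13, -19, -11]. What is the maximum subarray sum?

Using Kadane's algorithm on [-6, -19, -9, 3, -15, -8, 20, -13, -19, -11]:

Scanning through the array:
Position 1 (value -19): max_ending_here = -19, max_so_far = -6
Position 2 (value -9): max_ending_here = -9, max_so_far = -6
Position 3 (value 3): max_ending_here = 3, max_so_far = 3
Position 4 (value -15): max_ending_here = -12, max_so_far = 3
Position 5 (value -8): max_ending_here = -8, max_so_far = 3
Position 6 (value 20): max_ending_here = 20, max_so_far = 20
Position 7 (value -13): max_ending_here = 7, max_so_far = 20
Position 8 (value -19): max_ending_here = -12, max_so_far = 20
Position 9 (value -11): max_ending_here = -11, max_so_far = 20

Maximum subarray: [20]
Maximum sum: 20

The maximum subarray is [20] with sum 20. This subarray runs from index 6 to index 6.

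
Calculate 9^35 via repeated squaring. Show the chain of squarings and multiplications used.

Computing 9^35 by squaring (build up from 9^1; each line after the first costs one multiplication):

9^1 = 9
9^2 = (9^1)^2 = 9^2 = 81
9^4 = (9^2)^2 = 81^2 = 6561
9^8 = (9^4)^2 = 6561^2 = 43046721
9^16 = (9^8)^2 = 43046721^2 = 1853020188851841
9^17 = 9 * 9^16 = 9 * 1853020188851841 = 16677181699666569
9^34 = (9^17)^2 = 16677181699666569^2 = 278128389443693511257285776231761
9^35 = 9 * 9^34 = 9 * 278128389443693511257285776231761 = 2503155504993241601315571986085849

Result: 2503155504993241601315571986085849
Multiplications needed: 7 (7 lines after 9^1)

9^35 = 2503155504993241601315571986085849. Using exponentiation by squaring, this requires 7 multiplications. The key idea: if the exponent is even, square the half-power; if odd, multiply by the base once.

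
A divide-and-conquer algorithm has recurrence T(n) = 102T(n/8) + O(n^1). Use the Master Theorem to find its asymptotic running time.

Master Theorem for T(n) = 102T(n/8) + O(n^1):

a = 102, b = 8, c = 1
log_b(a) = log_8(102) = 2.2241

Case 1: c = 1 < log_8(102) = 2.2241
T(n) = O(n^(log_8 102))

For T(n) = 102T(n/8) + O(n^1): log_8(102) = 2.2241. This is Case 1 of the Master Theorem (c < log_b(a), work dominated by leaves), giving O(n^(log_8 102)).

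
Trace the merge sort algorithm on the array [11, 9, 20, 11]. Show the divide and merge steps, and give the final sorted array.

Merge sort trace:

Split: [11, 9, 20, 11] -> [11, 9] and [20, 11]
  Split: [11, 9] -> [11] and [9]
  Merge: [11] + [9] -> [9, 11]
  Split: [20, 11] -> [20] and [11]
  Merge: [20] + [11] -> [11, 20]
Merge: [9, 11] + [11, 20] -> [9, 11, 11, 20]

Final sorted array: [9, 11, 11, 20]

The merge sort proceeds by recursively splitting the array and merging sorted halves.
After all merges, the sorted array is [9, 11, 11, 20].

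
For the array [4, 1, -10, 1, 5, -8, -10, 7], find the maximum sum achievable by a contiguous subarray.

Using Kadane's algorithm on [4, 1, -10, 1, 5, -8, -10, 7]:

Scanning through the array:
Position 1 (value 1): max_ending_here = 5, max_so_far = 5
Position 2 (value -10): max_ending_here = -5, max_so_far = 5
Position 3 (value 1): max_ending_here = 1, max_so_far = 5
Position 4 (value 5): max_ending_here = 6, max_so_far = 6
Position 5 (value -8): max_ending_here = -2, max_so_far = 6
Position 6 (value -10): max_ending_here = -10, max_so_far = 6
Position 7 (value 7): max_ending_here = 7, max_so_far = 7

Maximum subarray: [7]
Maximum sum: 7

The maximum subarray is [7] with sum 7. This subarray runs from index 7 to index 7.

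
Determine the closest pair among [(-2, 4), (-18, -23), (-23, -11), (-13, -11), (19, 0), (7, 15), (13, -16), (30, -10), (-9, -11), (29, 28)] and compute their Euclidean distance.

Computing all pairwise distances among 10 points:

d((-2, 4), (-18, -23)) = 31.3847
d((-2, 4), (-23, -11)) = 25.807
d((-2, 4), (-13, -11)) = 18.6011
d((-2, 4), (19, 0)) = 21.3776
d((-2, 4), (7, 15)) = 14.2127
d((-2, 4), (13, -16)) = 25.0
d((-2, 4), (30, -10)) = 34.9285
d((-2, 4), (-9, -11)) = 16.5529
d((-2, 4), (29, 28)) = 39.2046
d((-18, -23), (-23, -11)) = 13.0
d((-18, -23), (-13, -11)) = 13.0
d((-18, -23), (19, 0)) = 43.566
d((-18, -23), (7, 15)) = 45.4863
d((-18, -23), (13, -16)) = 31.7805
d((-18, -23), (30, -10)) = 49.7293
d((-18, -23), (-9, -11)) = 15.0
d((-18, -23), (29, 28)) = 69.3542
d((-23, -11), (-13, -11)) = 10.0
d((-23, -11), (19, 0)) = 43.4166
d((-23, -11), (7, 15)) = 39.6989
d((-23, -11), (13, -16)) = 36.3456
d((-23, -11), (30, -10)) = 53.0094
d((-23, -11), (-9, -11)) = 14.0
d((-23, -11), (29, 28)) = 65.0
d((-13, -11), (19, 0)) = 33.8378
d((-13, -11), (7, 15)) = 32.8024
d((-13, -11), (13, -16)) = 26.4764
d((-13, -11), (30, -10)) = 43.0116
d((-13, -11), (-9, -11)) = 4.0 <-- minimum
d((-13, -11), (29, 28)) = 57.3149
d((19, 0), (7, 15)) = 19.2094
d((19, 0), (13, -16)) = 17.088
d((19, 0), (30, -10)) = 14.8661
d((19, 0), (-9, -11)) = 30.0832
d((19, 0), (29, 28)) = 29.7321
d((7, 15), (13, -16)) = 31.5753
d((7, 15), (30, -10)) = 33.9706
d((7, 15), (-9, -11)) = 30.5287
d((7, 15), (29, 28)) = 25.5539
d((13, -16), (30, -10)) = 18.0278
d((13, -16), (-9, -11)) = 22.561
d((13, -16), (29, 28)) = 46.8188
d((30, -10), (-9, -11)) = 39.0128
d((30, -10), (29, 28)) = 38.0132
d((-9, -11), (29, 28)) = 54.4518

Closest pair: (-13, -11) and (-9, -11) with distance 4.0

The closest pair is (-13, -11) and (-9, -11) with Euclidean distance 4.0. For 10 points, brute-force pairwise comparison is shown above. For large n, the divide-and-conquer algorithm (sort by x, recurse on halves, check the dividing strip) achieves O(n log n).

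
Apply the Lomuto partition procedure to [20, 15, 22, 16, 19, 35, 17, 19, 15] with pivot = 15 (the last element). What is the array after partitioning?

Lomuto partition with pivot = 15:

Initial array: [20, 15, 22, 16, 19, 35, 17, 19, 15]

arr[0]=20 > 15: no swap
arr[1]=15 <= 15: swap with position 0, array becomes [15, 20, 22, 16, 19, 35, 17, 19, 15]
arr[2]=22 > 15: no swap
arr[3]=16 > 15: no swap
arr[4]=19 > 15: no swap
arr[5]=35 > 15: no swap
arr[6]=17 > 15: no swap
arr[7]=19 > 15: no swap

Place pivot at position 1: [15, 15, 22, 16, 19, 35, 17, 19, 20]
Pivot position: 1

After partitioning with pivot 15, the array becomes [15, 15, 22, 16, 19, 35, 17, 19, 20]. The pivot is placed at index 1. All elements to the left of the pivot are <= 15, and all elements to the right are > 15.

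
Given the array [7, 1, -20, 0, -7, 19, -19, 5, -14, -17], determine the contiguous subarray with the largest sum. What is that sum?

Using Kadane's algorithm on [7, 1, -20, 0, -7, 19, -19, 5, -14, -17]:

Scanning through the array:
Position 1 (value 1): max_ending_here = 8, max_so_far = 8
Position 2 (value -20): max_ending_here = -12, max_so_far = 8
Position 3 (value 0): max_ending_here = 0, max_so_far = 8
Position 4 (value -7): max_ending_here = -7, max_so_far = 8
Position 5 (value 19): max_ending_here = 19, max_so_far = 19
Position 6 (value -19): max_ending_here = 0, max_so_far = 19
Position 7 (value 5): max_ending_here = 5, max_so_far = 19
Position 8 (value -14): max_ending_here = -9, max_so_far = 19
Position 9 (value -17): max_ending_here = -17, max_so_far = 19

Maximum subarray: [19]
Maximum sum: 19

The maximum subarray is [19] with sum 19. This subarray runs from index 5 to index 5.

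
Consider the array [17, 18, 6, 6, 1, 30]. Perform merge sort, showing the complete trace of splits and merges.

Merge sort trace:

Split: [17, 18, 6, 6, 1, 30] -> [17, 18, 6] and [6, 1, 30]
  Split: [17, 18, 6] -> [17] and [18, 6]
    Split: [18, 6] -> [18] and [6]
    Merge: [18] + [6] -> [6, 18]
  Merge: [17] + [6, 18] -> [6, 17, 18]
  Split: [6, 1, 30] -> [6] and [1, 30]
    Split: [1, 30] -> [1] and [30]
    Merge: [1] + [30] -> [1, 30]
  Merge: [6] + [1, 30] -> [1, 6, 30]
Merge: [6, 17, 18] + [1, 6, 30] -> [1, 6, 6, 17, 18, 30]

Final sorted array: [1, 6, 6, 17, 18, 30]

The merge sort proceeds by recursively splitting the array and merging sorted halves.
After all merges, the sorted array is [1, 6, 6, 17, 18, 30].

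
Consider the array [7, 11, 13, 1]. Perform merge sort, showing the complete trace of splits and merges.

Merge sort trace:

Split: [7, 11, 13, 1] -> [7, 11] and [13, 1]
  Split: [7, 11] -> [7] and [11]
  Merge: [7] + [11] -> [7, 11]
  Split: [13, 1] -> [13] and [1]
  Merge: [13] + [1] -> [1, 13]
Merge: [7, 11] + [1, 13] -> [1, 7, 11, 13]

Final sorted array: [1, 7, 11, 13]

The merge sort proceeds by recursively splitting the array and merging sorted halves.
After all merges, the sorted array is [1, 7, 11, 13].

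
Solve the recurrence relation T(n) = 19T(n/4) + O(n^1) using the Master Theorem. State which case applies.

Master Theorem for T(n) = 19T(n/4) + O(n^1):

a = 19, b = 4, c = 1
log_b(a) = log_4(19) = 2.1240

Case 1: c = 1 < log_4(19) = 2.1240
T(n) = O(n^(log_4 19))

For T(n) = 19T(n/4) + O(n^1): log_4(19) = 2.1240. This is Case 1 of the Master Theorem (c < log_b(a), work dominated by leaves), giving O(n^(log_4 19)).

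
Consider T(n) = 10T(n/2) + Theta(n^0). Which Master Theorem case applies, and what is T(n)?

Master Theorem for T(n) = 10T(n/2) + O(n^0):

a = 10, b = 2, c = 0
log_b(a) = log_2(10) = 3.3219

Case 1: c = 0 < log_2(10) = 3.3219
T(n) = O(n^(log_2 10))

For T(n) = 10T(n/2) + O(n^0): log_2(10) = 3.3219. This is Case 1 of the Master Theorem (c < log_b(a), work dominated by leaves), giving O(n^(log_2 10)).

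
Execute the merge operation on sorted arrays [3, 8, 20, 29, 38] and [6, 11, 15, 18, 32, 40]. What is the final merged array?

Merging process:

Compare 3 vs 6: take 3 from left. Merged: [3]
Compare 8 vs 6: take 6 from right. Merged: [3, 6]
Compare 8 vs 11: take 8 from left. Merged: [3, 6, 8]
Compare 20 vs 11: take 11 from right. Merged: [3, 6, 8, 11]
Compare 20 vs 15: take 15 from right. Merged: [3, 6, 8, 11, 15]
Compare 20 vs 18: take 18 from right. Merged: [3, 6, 8, 11, 15, 18]
Compare 20 vs 32: take 20 from left. Merged: [3, 6, 8, 11, 15, 18, 20]
Compare 29 vs 32: take 29 from left. Merged: [3, 6, 8, 11, 15, 18, 20, 29]
Compare 38 vs 32: take 32 from right. Merged: [3, 6, 8, 11, 15, 18, 20, 29, 32]
Compare 38 vs 40: take 38 from left. Merged: [3, 6, 8, 11, 15, 18, 20, 29, 32, 38]
Append remaining from right: [40]. Merged: [3, 6, 8, 11, 15, 18, 20, 29, 32, 38, 40]

Final merged array: [3, 6, 8, 11, 15, 18, 20, 29, 32, 38, 40]
Total comparisons: 10

The merged array is [3, 6, 8, 11, 15, 18, 20, 29, 32, 38, 40], requiring 10 comparisons. The merge step runs in O(n) time where n is the total number of elements.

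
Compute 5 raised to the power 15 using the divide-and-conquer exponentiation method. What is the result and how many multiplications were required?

Computing 5^15 by squaring (build up from 5^1; each line after the first costs one multiplication):

5^1 = 5
5^2 = (5^1)^2 = 5^2 = 25
5^3 = 5 * 5^2 = 5 * 25 = 125
5^6 = (5^3)^2 = 125^2 = 15625
5^7 = 5 * 5^6 = 5 * 15625 = 78125
5^14 = (5^7)^2 = 78125^2 = 6103515625
5^15 = 5 * 5^14 = 5 * 6103515625 = 30517578125

Result: 30517578125
Multiplications needed: 6 (6 lines after 5^1)

5^15 = 30517578125. Using exponentiation by squaring, this requires 6 multiplications. The key idea: if the exponent is even, square the half-power; if odd, multiply by the base once.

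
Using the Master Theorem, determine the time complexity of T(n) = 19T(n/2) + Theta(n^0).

Master Theorem for T(n) = 19T(n/2) + O(n^0):

a = 19, b = 2, c = 0
log_b(a) = log_2(19) = 4.2479

Case 1: c = 0 < log_2(19) = 4.2479
T(n) = O(n^(log_2 19))

For T(n) = 19T(n/2) + O(n^0): log_2(19) = 4.2479. This is Case 1 of the Master Theorem (c < log_b(a), work dominated by leaves), giving O(n^(log_2 19)).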